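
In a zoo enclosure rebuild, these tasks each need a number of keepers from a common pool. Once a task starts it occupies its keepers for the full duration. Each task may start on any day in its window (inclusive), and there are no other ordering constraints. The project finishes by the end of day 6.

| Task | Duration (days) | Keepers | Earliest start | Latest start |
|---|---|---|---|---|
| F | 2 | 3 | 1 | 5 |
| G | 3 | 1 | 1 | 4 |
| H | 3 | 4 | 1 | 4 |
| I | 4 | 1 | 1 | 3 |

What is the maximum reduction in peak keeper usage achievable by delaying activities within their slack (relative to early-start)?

4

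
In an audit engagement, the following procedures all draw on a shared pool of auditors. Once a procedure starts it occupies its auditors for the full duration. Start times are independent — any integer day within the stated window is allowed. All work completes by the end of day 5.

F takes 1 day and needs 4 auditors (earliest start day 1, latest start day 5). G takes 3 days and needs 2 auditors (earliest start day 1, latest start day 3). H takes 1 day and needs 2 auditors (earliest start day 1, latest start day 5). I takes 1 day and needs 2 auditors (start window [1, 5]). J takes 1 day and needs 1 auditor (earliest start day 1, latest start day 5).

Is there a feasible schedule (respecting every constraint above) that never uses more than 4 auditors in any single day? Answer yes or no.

yes

Schedule F@1, G@2, H@2, I@3, J@4: d1:4  d2:4  d3:4  d4:3  d5:0 — peak 4 ≤ 4.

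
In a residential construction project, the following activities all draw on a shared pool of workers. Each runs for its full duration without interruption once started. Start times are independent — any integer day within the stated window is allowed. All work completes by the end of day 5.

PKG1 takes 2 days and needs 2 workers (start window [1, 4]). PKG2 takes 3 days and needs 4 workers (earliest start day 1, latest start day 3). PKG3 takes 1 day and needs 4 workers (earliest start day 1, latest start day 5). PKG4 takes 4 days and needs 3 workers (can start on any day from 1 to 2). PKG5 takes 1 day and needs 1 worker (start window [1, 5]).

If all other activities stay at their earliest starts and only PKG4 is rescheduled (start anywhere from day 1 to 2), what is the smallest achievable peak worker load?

11

PKG4@1: d1:14  d2:9  d3:7  d4:3  d5:0 → peak 14
PKG4@2: d1:11  d2:9  d3:7  d4:3  d5:3 → peak 11
Best is PKG4@2, peak 11.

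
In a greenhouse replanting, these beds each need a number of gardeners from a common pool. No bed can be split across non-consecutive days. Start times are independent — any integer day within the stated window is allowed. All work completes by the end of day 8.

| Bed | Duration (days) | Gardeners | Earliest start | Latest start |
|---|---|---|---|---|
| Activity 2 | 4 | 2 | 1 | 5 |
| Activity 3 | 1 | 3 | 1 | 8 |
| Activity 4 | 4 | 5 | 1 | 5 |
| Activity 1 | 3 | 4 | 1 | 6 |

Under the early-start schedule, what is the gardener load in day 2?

11

At early start, day 2 has: Activity 2, Activity 4, Activity 1.
Demand: 2 + 5 + 4 = 11.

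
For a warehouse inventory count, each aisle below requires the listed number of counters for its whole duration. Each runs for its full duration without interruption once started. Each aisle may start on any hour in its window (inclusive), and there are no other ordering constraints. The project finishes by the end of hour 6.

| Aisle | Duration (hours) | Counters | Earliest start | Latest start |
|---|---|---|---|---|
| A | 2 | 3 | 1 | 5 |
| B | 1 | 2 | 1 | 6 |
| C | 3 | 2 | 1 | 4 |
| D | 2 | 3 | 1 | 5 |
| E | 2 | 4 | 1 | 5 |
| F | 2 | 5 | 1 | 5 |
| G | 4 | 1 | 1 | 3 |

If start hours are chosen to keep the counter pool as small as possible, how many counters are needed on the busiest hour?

7

Early-start (A@1, B@1, C@1, D@1, E@1, F@1, G@1) gives peak 20: h1:20  h2:18  h3:3  h4:1  h5:0  h6:0.
Shift B→3, C→4, E→3, F→5.
Schedule A@1, B@3, C@4, D@1, E@3, F@5, G@1: h1:7  h2:7  h3:7  h4:7  h5:7  h6:7 — peak 7.
Total counter-hours = 42 over 6 hours ⇒ peak ≥ ⌈42/6⌉ = 7, so 7 is optimal.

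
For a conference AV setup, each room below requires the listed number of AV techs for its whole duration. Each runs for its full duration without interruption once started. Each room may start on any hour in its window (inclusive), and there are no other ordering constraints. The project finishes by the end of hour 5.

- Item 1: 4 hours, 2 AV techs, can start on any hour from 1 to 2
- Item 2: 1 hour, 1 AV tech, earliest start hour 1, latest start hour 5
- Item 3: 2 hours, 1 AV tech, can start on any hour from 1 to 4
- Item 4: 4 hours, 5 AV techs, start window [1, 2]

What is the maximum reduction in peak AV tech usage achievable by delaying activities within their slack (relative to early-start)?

1

Early-start peak: h1:9  h2:8  h3:7  h4:7  h5:0 ⇒ 9.
Leveled (Item 1@1, Item 2@1, Item 3@1, Item 4@2): h1:4  h2:8  h3:7  h4:7  h5:5 ⇒ 8.
Reduction 9 − 8 = 1.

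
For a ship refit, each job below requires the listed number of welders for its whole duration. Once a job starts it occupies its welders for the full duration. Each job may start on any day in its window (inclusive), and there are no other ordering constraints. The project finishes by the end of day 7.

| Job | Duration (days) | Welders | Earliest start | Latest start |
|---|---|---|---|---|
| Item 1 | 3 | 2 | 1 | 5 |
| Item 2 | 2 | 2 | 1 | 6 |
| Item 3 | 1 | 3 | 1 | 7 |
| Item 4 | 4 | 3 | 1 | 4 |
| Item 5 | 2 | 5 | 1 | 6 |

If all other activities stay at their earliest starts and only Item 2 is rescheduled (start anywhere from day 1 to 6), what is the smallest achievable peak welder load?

13

Item 2@1: d1:15  d2:12  d3:5  d4:3  d5:0  d6:0  d7:0 → peak 15
Item 2@2: d1:13  d2:12  d3:7  d4:3  d5:0  d6:0  d7:0 → peak 13
Item 2@3: d1:13  d2:10  d3:7  d4:5  d5:0  d6:0  d7:0 → peak 13
Item 2@4: d1:13  d2:10  d3:5  d4:5  d5:2  d6:0  d7:0 → peak 13
Item 2@5: d1:13  d2:10  d3:5  d4:3  d5:2  d6:2  d7:0 → peak 13
Item 2@6: d1:13  d2:10  d3:5  d4:3  d5:0  d6:2  d7:2 → peak 13
Best is Item 2@2, peak 13.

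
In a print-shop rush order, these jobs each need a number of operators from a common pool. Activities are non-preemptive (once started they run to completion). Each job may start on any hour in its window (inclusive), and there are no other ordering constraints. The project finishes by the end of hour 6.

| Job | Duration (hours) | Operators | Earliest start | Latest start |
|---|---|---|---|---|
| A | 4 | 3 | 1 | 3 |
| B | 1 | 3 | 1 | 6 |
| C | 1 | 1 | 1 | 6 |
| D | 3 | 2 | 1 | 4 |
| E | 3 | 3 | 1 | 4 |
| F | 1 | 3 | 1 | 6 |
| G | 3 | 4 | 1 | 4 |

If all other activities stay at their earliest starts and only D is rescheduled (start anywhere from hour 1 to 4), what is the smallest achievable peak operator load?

17

D@1: h1:19  h2:12  h3:12  h4:3  h5:0  h6:0 → peak 19
D@2: h1:17  h2:12  h3:12  h4:5  h5:0  h6:0 → peak 17
D@3: h1:17  h2:10  h3:12  h4:5  h5:2  h6:0 → peak 17
D@4: h1:17  h2:10  h3:10  h4:5  h5:2  h6:2 → peak 17
Best is D@2, peak 17.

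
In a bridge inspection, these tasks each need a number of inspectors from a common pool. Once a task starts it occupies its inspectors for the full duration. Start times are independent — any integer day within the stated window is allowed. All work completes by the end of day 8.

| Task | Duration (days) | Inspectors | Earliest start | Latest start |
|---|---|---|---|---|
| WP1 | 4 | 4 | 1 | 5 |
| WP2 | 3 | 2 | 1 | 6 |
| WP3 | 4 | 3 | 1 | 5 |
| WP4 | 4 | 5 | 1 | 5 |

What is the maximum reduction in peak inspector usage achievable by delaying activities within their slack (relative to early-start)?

7

Early-start peak: d1:14  d2:14  d3:14  d4:12  d5:0  d6:0  d7:0  d8:0 ⇒ 14.
Leveled (WP1@1, WP2@5, WP3@1, WP4@5): d1:7  d2:7  d3:7  d4:7  d5:7  d6:7  d7:7  d8:5 ⇒ 7.
Reduction 14 − 7 = 7.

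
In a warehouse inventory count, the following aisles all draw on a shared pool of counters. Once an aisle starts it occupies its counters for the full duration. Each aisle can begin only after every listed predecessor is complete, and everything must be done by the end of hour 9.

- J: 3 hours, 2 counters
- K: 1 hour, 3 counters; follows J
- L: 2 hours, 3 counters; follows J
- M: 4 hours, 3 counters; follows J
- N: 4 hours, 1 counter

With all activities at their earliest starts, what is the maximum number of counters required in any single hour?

Early-start schedule: J@1, K@4, L@4, M@4, N@1.
Load per hour: hour 1: 3, hour 2: 3, hour 3: 3, hour 4: 10, hour 5: 6, hour 6: 3, hour 7: 3, hour 8: 0, hour 9: 0.
Peak is 10.

10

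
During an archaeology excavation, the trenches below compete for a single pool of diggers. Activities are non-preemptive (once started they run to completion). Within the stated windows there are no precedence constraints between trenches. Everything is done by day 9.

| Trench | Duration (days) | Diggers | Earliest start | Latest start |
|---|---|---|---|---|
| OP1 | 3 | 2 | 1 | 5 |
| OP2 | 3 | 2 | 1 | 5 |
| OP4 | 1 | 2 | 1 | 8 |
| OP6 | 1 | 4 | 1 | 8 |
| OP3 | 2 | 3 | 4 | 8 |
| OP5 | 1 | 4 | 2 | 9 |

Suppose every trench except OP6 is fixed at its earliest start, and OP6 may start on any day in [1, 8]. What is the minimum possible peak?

OP6@1: d1:10  d2:8  d3:4  d4:3  d5:3  d6:0  d7:0  d8:0  d9:0 → peak 10
OP6@2: d1:6  d2:12  d3:4  d4:3  d5:3  d6:0  d7:0  d8:0  d9:0 → peak 12
OP6@3: d1:6  d2:8  d3:8  d4:3  d5:3  d6:0  d7:0  d8:0  d9:0 → peak 8
OP6@4: d1:6  d2:8  d3:4  d4:7  d5:3  d6:0  d7:0  d8:0  d9:0 → peak 8
OP6@5: d1:6  d2:8  d3:4  d4:3  d5:7  d6:0  d7:0  d8:0  d9:0 → peak 8
OP6@6: d1:6  d2:8  d3:4  d4:3  d5:3  d6:4  d7:0  d8:0  d9:0 → peak 8
OP6@7: d1:6  d2:8  d3:4  d4:3  d5:3  d6:0  d7:4  d8:0  d9:0 → peak 8
OP6@8: d1:6  d2:8  d3:4  d4:3  d5:3  d6:0  d7:0  d8:4  d9:0 → peak 8
Best is OP6@3, peak 8.

8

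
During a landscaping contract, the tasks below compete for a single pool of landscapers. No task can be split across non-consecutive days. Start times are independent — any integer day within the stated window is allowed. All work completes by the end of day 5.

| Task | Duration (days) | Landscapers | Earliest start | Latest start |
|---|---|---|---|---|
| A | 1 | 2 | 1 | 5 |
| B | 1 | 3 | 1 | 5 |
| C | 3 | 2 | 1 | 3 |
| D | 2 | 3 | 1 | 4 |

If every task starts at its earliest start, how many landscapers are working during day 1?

At early start, day 1 has: A, B, C, D.
Demand: 2 + 3 + 2 + 3 = 10.

10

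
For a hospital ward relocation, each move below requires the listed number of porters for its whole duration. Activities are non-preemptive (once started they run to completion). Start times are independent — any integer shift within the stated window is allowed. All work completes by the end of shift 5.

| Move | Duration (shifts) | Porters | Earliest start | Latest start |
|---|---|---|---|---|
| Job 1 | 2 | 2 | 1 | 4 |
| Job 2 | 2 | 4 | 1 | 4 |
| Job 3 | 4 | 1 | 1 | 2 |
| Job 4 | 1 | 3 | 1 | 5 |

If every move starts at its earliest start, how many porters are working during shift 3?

At early start, shift 3 has: Job 3.
Demand: 1 = 1.

1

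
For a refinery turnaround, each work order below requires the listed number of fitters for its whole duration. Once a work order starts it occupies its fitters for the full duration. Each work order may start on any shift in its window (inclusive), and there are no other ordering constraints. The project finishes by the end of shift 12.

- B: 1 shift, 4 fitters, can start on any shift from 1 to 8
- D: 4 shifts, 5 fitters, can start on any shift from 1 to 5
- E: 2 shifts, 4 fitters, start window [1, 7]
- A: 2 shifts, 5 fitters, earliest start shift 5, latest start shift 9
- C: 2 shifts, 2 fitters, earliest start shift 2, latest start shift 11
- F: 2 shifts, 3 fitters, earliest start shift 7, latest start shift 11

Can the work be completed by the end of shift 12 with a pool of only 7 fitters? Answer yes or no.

yes

Schedule B@1, D@2, E@6, A@8, C@10, F@10: s1:4  s2:5  s3:5  s4:5  s5:5  s6:4  s7:4  s8:5  s9:5  s10:5  s11:5  s12:0 — peak 5 ≤ 7.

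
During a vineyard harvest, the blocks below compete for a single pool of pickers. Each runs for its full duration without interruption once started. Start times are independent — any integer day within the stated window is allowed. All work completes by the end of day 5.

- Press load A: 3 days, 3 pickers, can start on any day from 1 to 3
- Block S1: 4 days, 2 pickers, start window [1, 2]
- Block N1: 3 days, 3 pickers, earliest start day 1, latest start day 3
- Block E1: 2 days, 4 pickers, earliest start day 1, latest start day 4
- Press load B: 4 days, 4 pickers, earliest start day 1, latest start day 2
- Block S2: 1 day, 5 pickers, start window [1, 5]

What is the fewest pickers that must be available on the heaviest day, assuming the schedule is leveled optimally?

12

Early-start (Press load A@1, Block S1@1, Block N1@1, Block E1@1, Press load B@1, Block S2@1) gives peak 21: d1:21  d2:16  d3:12  d4:6  d5:0.
Shift Block E1→4, Block S2→5.
Schedule Press load A@1, Block S1@1, Block N1@1, Block E1@4, Press load B@1, Block S2@5: d1:12  d2:12  d3:12  d4:10  d5:9 — peak 12.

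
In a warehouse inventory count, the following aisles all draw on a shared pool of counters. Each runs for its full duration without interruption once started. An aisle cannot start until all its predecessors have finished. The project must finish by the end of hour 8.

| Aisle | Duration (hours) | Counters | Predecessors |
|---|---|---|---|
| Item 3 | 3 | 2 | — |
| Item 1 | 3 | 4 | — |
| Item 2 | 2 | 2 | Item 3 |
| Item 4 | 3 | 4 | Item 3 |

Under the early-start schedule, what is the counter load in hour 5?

6

At early start, hour 5 has: Item 2, Item 4.
Demand: 2 + 4 = 6.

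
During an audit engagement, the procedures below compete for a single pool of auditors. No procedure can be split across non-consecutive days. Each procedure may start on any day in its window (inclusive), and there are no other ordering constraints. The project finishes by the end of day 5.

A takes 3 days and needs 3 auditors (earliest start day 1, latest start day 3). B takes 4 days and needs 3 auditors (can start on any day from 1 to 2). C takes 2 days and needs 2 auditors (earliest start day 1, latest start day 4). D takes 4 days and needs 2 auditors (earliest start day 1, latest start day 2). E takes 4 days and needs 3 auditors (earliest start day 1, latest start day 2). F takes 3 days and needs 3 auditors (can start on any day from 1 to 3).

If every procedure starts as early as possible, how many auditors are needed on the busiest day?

16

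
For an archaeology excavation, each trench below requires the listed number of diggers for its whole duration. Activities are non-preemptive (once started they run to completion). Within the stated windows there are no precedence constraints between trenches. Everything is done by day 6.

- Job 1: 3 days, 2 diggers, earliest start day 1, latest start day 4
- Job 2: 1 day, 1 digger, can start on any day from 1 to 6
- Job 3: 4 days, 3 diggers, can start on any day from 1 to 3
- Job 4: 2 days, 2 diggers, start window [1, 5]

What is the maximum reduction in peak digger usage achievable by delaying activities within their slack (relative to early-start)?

3

Early-start peak: d1:8  d2:7  d3:5  d4:3  d5:0  d6:0 ⇒ 8.
Leveled (Job 1@1, Job 2@1, Job 3@2, Job 4@4): d1:3  d2:5  d3:5  d4:5  d5:5  d6:0 ⇒ 5.
Reduction 8 − 5 = 3.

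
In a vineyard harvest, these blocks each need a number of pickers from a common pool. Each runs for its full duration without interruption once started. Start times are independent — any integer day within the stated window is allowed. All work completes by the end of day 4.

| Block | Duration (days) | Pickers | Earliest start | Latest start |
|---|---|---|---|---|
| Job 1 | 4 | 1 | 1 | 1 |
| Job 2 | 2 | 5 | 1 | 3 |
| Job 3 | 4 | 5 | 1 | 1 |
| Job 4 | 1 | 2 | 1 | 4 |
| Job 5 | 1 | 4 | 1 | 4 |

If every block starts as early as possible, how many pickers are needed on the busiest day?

17

Early-start schedule: Job 1@1, Job 2@1, Job 3@1, Job 4@1, Job 5@1.
Load per day: day 1: 17, day 2: 11, day 3: 6, day 4: 6.
Peak is 17.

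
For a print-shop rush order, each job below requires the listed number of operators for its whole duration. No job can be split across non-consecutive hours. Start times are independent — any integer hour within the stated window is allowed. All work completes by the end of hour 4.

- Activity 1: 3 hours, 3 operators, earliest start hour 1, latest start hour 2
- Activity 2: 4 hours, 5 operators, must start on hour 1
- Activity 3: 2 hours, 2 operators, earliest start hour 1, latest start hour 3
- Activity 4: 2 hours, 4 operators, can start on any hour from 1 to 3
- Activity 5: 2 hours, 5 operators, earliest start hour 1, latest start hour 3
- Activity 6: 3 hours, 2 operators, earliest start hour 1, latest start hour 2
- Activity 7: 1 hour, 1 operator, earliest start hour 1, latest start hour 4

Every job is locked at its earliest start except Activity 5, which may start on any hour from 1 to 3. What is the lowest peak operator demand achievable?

Activity 5@1: h1:22  h2:21  h3:10  h4:5 → peak 22
Activity 5@2: h1:17  h2:21  h3:15  h4:5 → peak 21
Activity 5@3: h1:17  h2:16  h3:15  h4:10 → peak 17
Best is Activity 5@3, peak 17.

17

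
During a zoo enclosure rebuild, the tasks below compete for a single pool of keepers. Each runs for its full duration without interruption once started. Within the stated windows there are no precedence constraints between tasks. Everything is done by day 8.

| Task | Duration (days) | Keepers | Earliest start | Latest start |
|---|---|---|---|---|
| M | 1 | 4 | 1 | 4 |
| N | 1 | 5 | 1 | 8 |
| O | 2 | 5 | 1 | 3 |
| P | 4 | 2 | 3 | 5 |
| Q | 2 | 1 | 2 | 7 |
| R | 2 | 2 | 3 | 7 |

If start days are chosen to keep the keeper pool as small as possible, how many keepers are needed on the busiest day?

5

Early-start (M@1, N@1, O@1, P@3, Q@2, R@3) gives peak 14: d1:14  d2:6  d3:5  d4:4  d5:2  d6:2  d7:0  d8:0.
Shift N→2, O→3, P→5, Q→5, R→5.
Schedule M@1, N@2, O@3, P@5, Q@5, R@5: d1:4  d2:5  d3:5  d4:5  d5:5  d6:5  d7:2  d8:2 — peak 5.
Total keeper-days = 33 over 8 days ⇒ peak ≥ ⌈33/8⌉ = 5, so 5 is optimal.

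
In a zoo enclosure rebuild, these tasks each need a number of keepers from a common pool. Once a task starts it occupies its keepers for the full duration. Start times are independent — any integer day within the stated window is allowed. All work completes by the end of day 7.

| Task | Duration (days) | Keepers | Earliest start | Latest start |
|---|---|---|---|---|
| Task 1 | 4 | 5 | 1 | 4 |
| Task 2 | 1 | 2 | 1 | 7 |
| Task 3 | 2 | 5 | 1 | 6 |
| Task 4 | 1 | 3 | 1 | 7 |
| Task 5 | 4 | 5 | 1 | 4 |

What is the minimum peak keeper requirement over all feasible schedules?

Early-start (Task 1@1, Task 2@1, Task 3@1, Task 4@1, Task 5@1) gives peak 20: d1:20  d2:15  d3:10  d4:10  d5:0  d6:0  d7:0.
Shift Task 3→2, Task 5→4.
Schedule Task 1@1, Task 2@1, Task 3@2, Task 4@1, Task 5@4: d1:10  d2:10  d3:10  d4:10  d5:5  d6:5  d7:5 — peak 10.

10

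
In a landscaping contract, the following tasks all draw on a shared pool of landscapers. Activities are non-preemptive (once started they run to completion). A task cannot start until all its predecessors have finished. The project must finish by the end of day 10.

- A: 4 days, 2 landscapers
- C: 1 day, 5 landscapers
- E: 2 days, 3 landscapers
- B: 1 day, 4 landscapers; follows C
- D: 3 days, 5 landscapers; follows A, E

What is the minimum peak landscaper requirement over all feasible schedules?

Early-start (A@1, C@1, E@1, B@2, D@5) gives peak 10: d1:10  d2:9  d3:2  d4:2  d5:5  d6:5  d7:5  d8:0  d9:0  d10:0.
Shift C→5, B→6, D→7.
Schedule A@1, C@5, E@1, B@6, D@7: d1:5  d2:5  d3:2  d4:2  d5:5  d6:4  d7:5  d8:5  d9:5  d10:0 — peak 5.

5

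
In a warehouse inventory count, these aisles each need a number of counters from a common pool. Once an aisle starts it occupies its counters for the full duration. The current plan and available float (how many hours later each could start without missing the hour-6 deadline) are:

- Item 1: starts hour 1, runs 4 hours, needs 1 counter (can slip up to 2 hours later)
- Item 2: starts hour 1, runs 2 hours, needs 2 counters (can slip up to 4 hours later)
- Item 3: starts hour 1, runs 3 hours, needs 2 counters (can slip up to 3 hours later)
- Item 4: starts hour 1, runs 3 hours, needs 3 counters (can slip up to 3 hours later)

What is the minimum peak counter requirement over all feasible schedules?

4

Early-start (Item 1@1, Item 2@1, Item 3@1, Item 4@1) gives peak 8: h1:8  h2:8  h3:6  h4:1  h5:0  h6:0.
Shift Item 2→5, Item 3→4.
Schedule Item 1@1, Item 2@5, Item 3@4, Item 4@1: h1:4  h2:4  h3:4  h4:3  h5:4  h6:4 — peak 4.
Total counter-hours = 23 over 6 hours ⇒ peak ≥ ⌈23/6⌉ = 4, so 4 is optimal.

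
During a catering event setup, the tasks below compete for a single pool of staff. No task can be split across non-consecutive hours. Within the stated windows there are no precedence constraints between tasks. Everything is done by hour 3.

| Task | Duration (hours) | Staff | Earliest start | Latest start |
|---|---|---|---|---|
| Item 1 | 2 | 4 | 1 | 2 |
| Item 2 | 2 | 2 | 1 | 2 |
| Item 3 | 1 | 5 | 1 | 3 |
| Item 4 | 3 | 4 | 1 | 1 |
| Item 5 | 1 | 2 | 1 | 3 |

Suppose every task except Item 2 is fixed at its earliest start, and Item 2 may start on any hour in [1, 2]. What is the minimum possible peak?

15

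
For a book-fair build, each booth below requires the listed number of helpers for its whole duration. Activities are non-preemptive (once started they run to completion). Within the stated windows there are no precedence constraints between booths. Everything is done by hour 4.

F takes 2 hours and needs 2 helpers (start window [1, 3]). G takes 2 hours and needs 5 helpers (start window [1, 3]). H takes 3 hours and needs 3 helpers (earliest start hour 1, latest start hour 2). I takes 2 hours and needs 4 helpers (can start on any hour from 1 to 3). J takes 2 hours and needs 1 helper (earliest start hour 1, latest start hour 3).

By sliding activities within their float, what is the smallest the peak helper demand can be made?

9

Early-start (F@1, G@1, H@1, I@1, J@1) gives peak 15: h1:15  h2:15  h3:3  h4:0.
Shift G→3, J→3.
Schedule F@1, G@3, H@1, I@1, J@3: h1:9  h2:9  h3:9  h4:6 — peak 9.
Total helper-hours = 33 over 4 hours ⇒ peak ≥ ⌈33/4⌉ = 9, so 9 is optimal.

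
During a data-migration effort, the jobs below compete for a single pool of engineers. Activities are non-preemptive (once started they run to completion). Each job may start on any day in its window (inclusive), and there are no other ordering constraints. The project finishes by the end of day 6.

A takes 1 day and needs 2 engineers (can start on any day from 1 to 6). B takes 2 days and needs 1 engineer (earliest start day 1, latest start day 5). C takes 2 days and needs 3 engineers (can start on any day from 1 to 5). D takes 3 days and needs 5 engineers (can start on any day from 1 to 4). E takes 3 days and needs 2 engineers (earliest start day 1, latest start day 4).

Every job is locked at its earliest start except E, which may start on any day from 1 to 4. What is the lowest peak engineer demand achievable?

E@1: d1:13  d2:11  d3:7  d4:0  d5:0  d6:0 → peak 13
E@2: d1:11  d2:11  d3:7  d4:2  d5:0  d6:0 → peak 11
E@3: d1:11  d2:9  d3:7  d4:2  d5:2  d6:0 → peak 11
E@4: d1:11  d2:9  d3:5  d4:2  d5:2  d6:2 → peak 11
Best is E@2, peak 11.

11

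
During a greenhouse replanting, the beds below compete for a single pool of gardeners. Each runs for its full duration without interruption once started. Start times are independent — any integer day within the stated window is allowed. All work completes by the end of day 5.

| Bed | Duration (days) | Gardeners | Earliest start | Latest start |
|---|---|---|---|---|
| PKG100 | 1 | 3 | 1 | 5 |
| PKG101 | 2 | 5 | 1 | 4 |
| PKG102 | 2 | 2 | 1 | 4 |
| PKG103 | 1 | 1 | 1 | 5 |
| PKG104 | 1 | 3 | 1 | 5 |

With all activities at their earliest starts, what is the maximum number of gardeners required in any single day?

14

Early-start schedule: PKG100@1, PKG101@1, PKG102@1, PKG103@1, PKG104@1.
Load per day: day 1: 14, day 2: 7, day 3: 0, day 4: 0, day 5: 0.
Peak is 14.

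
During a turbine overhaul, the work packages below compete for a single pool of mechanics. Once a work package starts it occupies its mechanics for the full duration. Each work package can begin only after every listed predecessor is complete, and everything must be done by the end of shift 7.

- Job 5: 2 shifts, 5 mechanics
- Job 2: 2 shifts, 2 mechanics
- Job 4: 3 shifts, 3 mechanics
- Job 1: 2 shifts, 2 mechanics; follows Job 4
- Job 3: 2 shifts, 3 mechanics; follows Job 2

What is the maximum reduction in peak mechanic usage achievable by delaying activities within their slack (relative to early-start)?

Early-start peak: s1:10  s2:10  s3:6  s4:5  s5:2  s6:0  s7:0 ⇒ 10.
Leveled (Job 5@1, Job 2@3, Job 4@3, Job 1@6, Job 3@6): s1:5  s2:5  s3:5  s4:5  s5:3  s6:5  s7:5 ⇒ 5.
Reduction 10 − 5 = 5.

5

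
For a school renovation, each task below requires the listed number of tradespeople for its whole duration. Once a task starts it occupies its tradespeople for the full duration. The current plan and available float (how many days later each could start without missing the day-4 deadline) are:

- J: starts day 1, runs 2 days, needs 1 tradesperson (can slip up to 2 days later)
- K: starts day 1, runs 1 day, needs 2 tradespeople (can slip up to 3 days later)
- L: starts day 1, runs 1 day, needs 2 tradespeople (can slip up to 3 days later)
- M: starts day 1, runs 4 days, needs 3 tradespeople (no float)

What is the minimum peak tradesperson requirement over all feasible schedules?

5

Early-start (J@1, K@1, L@1, M@1) gives peak 8: d1:8  d2:4  d3:3  d4:3.
Shift K→3, L→4.
Schedule J@1, K@3, L@4, M@1: d1:4  d2:4  d3:5  d4:5 — peak 5.
Total tradesperson-days = 18 over 4 days ⇒ peak ≥ ⌈18/4⌉ = 5, so 5 is optimal.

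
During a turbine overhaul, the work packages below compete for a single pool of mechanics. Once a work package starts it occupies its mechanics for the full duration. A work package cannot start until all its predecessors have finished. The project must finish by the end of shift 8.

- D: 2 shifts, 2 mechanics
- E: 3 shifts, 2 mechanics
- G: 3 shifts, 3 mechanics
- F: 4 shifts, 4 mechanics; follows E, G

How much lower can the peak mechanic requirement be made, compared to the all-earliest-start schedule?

1

Early-start peak: s1:7  s2:7  s3:5  s4:4  s5:4  s6:4  s7:4  s8:0 ⇒ 7.
Leveled (D@4, E@1, G@1, F@4): s1:5  s2:5  s3:5  s4:6  s5:6  s6:4  s7:4  s8:0 ⇒ 6.
Reduction 7 − 6 = 1.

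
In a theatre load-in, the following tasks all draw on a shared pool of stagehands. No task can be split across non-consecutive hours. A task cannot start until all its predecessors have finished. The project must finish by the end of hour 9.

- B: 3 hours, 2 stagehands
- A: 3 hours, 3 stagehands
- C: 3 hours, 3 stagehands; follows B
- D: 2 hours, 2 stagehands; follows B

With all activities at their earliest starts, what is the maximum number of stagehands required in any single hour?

Early-start schedule: B@1, A@1, C@4, D@4.
Load per hour: hour 1: 5, hour 2: 5, hour 3: 5, hour 4: 5, hour 5: 5, hour 6: 3, hour 7: 0, hour 8: 0, hour 9: 0.
Peak is 5.

5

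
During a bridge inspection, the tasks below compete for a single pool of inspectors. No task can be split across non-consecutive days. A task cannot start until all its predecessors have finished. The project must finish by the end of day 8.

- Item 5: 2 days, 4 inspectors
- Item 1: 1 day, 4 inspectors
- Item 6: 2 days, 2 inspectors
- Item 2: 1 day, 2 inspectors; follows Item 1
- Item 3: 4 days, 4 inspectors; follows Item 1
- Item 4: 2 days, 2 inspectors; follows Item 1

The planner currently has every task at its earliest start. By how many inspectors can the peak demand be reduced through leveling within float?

Early-start peak: d1:10  d2:14  d3:6  d4:4  d5:4  d6:0  d7:0  d8:0 ⇒ 14.
Leveled (Item 5@1, Item 1@3, Item 6@1, Item 2@4, Item 3@4, Item 4@5): d1:6  d2:6  d3:4  d4:6  d5:6  d6:6  d7:4  d8:0 ⇒ 6.
Reduction 14 − 6 = 8.

8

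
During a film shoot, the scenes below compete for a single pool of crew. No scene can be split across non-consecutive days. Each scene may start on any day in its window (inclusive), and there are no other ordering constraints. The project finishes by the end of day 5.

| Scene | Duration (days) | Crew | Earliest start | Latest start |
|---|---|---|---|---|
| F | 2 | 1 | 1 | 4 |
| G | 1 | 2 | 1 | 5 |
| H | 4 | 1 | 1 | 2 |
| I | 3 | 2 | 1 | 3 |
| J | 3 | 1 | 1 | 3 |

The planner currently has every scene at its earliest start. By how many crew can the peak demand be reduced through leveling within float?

3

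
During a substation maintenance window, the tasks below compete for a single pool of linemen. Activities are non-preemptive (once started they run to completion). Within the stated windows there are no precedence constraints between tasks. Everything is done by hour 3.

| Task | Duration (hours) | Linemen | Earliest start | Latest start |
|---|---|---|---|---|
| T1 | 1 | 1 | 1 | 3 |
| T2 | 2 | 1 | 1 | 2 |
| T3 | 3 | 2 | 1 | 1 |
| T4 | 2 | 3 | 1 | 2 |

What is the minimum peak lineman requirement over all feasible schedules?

Early-start (T1@1, T2@1, T3@1, T4@1) gives peak 7: h1:7  h2:6  h3:2.
Shift T4→2.
Schedule T1@1, T2@1, T3@1, T4@2: h1:4  h2:6  h3:5 — peak 6.
No arrangement of the 12 feasible schedules does better.

6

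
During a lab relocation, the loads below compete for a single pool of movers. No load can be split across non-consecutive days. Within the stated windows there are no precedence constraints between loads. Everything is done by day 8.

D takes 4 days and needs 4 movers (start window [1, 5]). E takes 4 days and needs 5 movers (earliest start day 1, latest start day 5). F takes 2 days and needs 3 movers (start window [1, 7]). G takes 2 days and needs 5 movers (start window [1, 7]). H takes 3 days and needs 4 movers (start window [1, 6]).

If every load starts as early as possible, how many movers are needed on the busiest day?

Early-start schedule: D@1, E@1, F@1, G@1, H@1.
Load per day: day 1: 21, day 2: 21, day 3: 13, day 4: 9, day 5: 0, day 6: 0, day 7: 0, day 8: 0.
Peak is 21.

21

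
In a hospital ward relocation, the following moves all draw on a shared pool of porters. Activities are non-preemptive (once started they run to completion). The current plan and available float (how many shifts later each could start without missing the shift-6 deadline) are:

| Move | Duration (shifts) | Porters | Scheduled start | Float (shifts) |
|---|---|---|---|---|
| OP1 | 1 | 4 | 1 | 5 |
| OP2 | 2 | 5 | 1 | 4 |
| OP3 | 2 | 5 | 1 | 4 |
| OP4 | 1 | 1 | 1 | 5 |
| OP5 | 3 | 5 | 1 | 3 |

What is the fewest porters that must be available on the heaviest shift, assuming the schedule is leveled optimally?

10

Early-start (OP1@1, OP2@1, OP3@1, OP4@1, OP5@1) gives peak 20: s1:20  s2:15  s3:5  s4:0  s5:0  s6:0.
Shift OP3→2, OP5→3.
Schedule OP1@1, OP2@1, OP3@2, OP4@1, OP5@3: s1:10  s2:10  s3:10  s4:5  s5:5  s6:0 — peak 10.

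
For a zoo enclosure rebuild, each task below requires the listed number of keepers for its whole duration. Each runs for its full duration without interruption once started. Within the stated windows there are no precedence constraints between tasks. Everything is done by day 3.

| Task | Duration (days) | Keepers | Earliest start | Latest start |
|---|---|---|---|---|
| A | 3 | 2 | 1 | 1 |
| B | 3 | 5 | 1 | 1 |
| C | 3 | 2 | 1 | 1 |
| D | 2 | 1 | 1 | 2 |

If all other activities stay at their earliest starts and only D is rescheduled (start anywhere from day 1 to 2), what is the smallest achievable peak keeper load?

D@1: d1:10  d2:10  d3:9 → peak 10
D@2: d1:9  d2:10  d3:10 → peak 10
Best is D@1, peak 10.

10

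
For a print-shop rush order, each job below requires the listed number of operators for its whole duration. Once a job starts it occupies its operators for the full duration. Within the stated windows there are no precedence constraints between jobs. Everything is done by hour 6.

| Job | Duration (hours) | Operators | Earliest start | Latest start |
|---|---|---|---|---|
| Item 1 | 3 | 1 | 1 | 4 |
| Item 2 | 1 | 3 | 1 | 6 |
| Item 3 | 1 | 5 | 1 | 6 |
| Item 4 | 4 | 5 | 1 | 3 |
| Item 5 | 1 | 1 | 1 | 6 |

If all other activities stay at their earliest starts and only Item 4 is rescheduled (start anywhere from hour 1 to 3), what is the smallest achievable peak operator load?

10

Item 4@1: h1:15  h2:6  h3:6  h4:5  h5:0  h6:0 → peak 15
Item 4@2: h1:10  h2:6  h3:6  h4:5  h5:5  h6:0 → peak 10
Item 4@3: h1:10  h2:1  h3:6  h4:5  h5:5  h6:5 → peak 10
Best is Item 4@2, peak 10.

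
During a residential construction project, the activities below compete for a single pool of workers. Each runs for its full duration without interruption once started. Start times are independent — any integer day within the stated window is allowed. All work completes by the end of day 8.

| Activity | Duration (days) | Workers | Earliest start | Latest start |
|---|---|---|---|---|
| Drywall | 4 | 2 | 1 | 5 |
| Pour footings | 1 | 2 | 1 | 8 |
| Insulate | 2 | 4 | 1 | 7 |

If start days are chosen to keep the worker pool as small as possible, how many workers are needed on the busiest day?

Early-start (Drywall@1, Pour footings@1, Insulate@1) gives peak 8: d1:8  d2:6  d3:2  d4:2  d5:0  d6:0  d7:0  d8:0.
Shift Insulate→5.
Schedule Drywall@1, Pour footings@1, Insulate@5: d1:4  d2:2  d3:2  d4:2  d5:4  d6:4  d7:0  d8:0 — peak 4.

4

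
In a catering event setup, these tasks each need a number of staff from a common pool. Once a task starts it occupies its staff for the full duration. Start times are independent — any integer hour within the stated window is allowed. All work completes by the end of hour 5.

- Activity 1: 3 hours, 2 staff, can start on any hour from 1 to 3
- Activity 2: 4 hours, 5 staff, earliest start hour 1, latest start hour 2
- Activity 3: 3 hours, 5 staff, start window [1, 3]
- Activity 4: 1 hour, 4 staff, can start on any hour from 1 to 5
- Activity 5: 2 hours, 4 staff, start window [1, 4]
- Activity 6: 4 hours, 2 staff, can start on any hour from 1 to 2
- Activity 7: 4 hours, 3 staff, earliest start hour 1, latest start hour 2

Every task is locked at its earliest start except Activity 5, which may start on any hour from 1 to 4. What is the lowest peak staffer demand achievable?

21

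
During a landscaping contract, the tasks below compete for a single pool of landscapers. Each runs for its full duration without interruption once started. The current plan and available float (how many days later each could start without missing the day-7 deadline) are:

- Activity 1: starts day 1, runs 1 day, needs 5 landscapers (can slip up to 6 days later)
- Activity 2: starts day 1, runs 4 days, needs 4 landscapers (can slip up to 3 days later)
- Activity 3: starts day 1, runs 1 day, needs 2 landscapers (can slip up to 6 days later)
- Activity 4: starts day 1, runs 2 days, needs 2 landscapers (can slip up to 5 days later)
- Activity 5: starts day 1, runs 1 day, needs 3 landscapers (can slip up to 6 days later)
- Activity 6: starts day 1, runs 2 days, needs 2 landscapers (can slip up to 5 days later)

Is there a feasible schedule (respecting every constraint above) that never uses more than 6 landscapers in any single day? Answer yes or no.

yes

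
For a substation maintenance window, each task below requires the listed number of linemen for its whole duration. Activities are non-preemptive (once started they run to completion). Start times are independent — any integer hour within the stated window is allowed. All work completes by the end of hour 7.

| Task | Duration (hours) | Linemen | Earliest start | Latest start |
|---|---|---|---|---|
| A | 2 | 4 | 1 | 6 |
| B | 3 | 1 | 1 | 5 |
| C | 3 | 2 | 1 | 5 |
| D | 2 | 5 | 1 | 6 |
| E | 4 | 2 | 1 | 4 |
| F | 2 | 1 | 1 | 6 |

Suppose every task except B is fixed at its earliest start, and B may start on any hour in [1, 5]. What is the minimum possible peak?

B@1: h1:15  h2:15  h3:5  h4:2  h5:0  h6:0  h7:0 → peak 15
B@2: h1:14  h2:15  h3:5  h4:3  h5:0  h6:0  h7:0 → peak 15
B@3: h1:14  h2:14  h3:5  h4:3  h5:1  h6:0  h7:0 → peak 14
B@4: h1:14  h2:14  h3:4  h4:3  h5:1  h6:1  h7:0 → peak 14
B@5: h1:14  h2:14  h3:4  h4:2  h5:1  h6:1  h7:1 → peak 14
Best is B@3, peak 14.

14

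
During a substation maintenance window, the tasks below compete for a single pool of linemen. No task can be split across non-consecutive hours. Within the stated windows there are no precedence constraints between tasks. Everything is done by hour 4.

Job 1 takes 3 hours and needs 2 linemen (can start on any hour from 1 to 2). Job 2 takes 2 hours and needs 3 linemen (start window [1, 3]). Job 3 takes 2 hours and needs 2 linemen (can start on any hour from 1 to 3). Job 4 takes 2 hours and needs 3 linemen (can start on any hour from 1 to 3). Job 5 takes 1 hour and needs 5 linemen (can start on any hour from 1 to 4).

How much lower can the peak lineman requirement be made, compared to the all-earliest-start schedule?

Early-start peak: h1:15  h2:10  h3:2  h4:0 ⇒ 15.
Leveled (Job 1@1, Job 2@1, Job 3@1, Job 4@3, Job 5@4): h1:7  h2:7  h3:5  h4:8 ⇒ 8.
Reduction 15 − 8 = 7.

7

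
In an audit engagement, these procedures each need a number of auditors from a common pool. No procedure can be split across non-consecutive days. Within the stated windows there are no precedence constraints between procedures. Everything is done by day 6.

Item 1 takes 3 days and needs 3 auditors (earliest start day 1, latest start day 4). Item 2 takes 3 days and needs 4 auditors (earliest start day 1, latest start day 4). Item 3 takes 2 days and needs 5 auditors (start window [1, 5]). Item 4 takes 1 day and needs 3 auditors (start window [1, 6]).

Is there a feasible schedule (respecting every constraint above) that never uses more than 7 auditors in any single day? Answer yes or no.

yes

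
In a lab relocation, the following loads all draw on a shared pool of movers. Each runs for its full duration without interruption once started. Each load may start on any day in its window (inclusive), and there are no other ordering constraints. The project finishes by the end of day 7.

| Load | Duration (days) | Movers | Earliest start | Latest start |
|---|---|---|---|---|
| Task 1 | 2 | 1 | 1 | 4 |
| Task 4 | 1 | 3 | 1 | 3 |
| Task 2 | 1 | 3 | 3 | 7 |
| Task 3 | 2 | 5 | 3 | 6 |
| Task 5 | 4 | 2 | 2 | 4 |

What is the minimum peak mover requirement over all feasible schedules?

Early-start (Task 1@1, Task 4@1, Task 2@3, Task 3@3, Task 5@2) gives peak 10: d1:4  d2:3  d3:10  d4:7  d5:2  d6:0  d7:0.
Shift Task 3→6.
Schedule Task 1@1, Task 4@1, Task 2@3, Task 3@6, Task 5@2: d1:4  d2:3  d3:5  d4:2  d5:2  d6:5  d7:5 — peak 5.

5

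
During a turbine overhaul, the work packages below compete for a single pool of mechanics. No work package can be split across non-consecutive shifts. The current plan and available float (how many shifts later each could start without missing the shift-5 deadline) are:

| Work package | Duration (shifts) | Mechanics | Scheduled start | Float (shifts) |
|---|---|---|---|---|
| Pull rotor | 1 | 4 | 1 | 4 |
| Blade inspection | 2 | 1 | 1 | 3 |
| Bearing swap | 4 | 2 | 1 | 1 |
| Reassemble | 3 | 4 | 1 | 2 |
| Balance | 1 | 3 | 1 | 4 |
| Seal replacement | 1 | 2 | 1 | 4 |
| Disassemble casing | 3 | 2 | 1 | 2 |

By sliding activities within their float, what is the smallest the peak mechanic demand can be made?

Early-start (Pull rotor@1, Blade inspection@1, Bearing swap@1, Reassemble@1, Balance@1, Seal replacement@1, Disassemble casing@1) gives peak 18: s1:18  s2:9  s3:8  s4:2  s5:0.
Shift Reassemble→2, Balance→5, Seal replacement→5, Disassemble casing→3.
Schedule Pull rotor@1, Blade inspection@1, Bearing swap@1, Reassemble@2, Balance@5, Seal replacement@5, Disassemble casing@3: s1:7  s2:7  s3:8  s4:8  s5:7 — peak 8.
Total mechanic-shifts = 37 over 5 shifts ⇒ peak ≥ ⌈37/5⌉ = 8, so 8 is optimal.

8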